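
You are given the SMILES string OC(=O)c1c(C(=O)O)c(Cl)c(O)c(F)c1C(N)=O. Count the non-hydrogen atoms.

18

Every atom symbol written in the SMILES (organic subset) is one heavy atom; implicit H are not written.
Heavy atoms by element → C:9, Cl:1, F:1, N:1, O:6.
Total: 18.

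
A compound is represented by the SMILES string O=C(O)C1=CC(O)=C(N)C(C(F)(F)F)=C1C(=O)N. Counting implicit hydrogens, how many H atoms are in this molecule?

7

Walk through each heavy atom and fill implicit hydrogens from standard valence (C 4, N 3, O 2, S 2, halogen 1):
  atom 1: O, bond orders sum to 2 (valence 2) → 0 H
  atom 2: C, bond orders sum to 4 (valence 4) → 0 H
  atom 3: O, bond orders sum to 1 (valence 2) → 1 H
  atom 4: C, bond orders sum to 4 (valence 4) → 0 H
  atom 5: C, bond orders sum to 3 (valence 4) → 1 H
  atom 6: C, bond orders sum to 4 (valence 4) → 0 H
  atom 7: O, bond orders sum to 1 (valence 2) → 1 H
  atom 8: C, bond orders sum to 4 (valence 4) → 0 H
  atom 9: N, bond orders sum to 1 (valence 3) → 2 H
  atom 10: C, bond orders sum to 4 (valence 4) → 0 H
  atom 11: C, bond orders sum to 4 (valence 4) → 0 H
  atom 12: F (halogen, monovalent) → 0 H
  atom 13: F (halogen, monovalent) → 0 H
  atom 14: F (halogen, monovalent) → 0 H
  atom 15: C, bond orders sum to 4 (valence 4) → 0 H
  atom 16: C, bond orders sum to 4 (valence 4) → 0 H
  atom 17: O, bond orders sum to 2 (valence 2) → 0 H
  atom 18: N, bond orders sum to 1 (valence 3) → 2 H
Total hydrogens: 7.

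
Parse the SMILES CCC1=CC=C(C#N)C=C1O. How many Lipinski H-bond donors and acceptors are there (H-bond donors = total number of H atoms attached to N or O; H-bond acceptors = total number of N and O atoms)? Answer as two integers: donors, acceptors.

1, 2

Donors: find every N or O and count the H atoms it carries.
  atom 8 (N): bond orders sum to 3 → 0 H
  atom 11 (O): bond orders sum to 1 → 1 H
Lipinski HBD = 1.
Acceptors: N atoms = 1, O atoms = 1 → HBA = 2.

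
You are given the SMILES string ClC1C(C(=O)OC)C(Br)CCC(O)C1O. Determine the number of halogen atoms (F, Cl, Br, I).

2

Halogen atoms appear at heavy-atom positions 1, 9 (1×Br, 1×Cl).
Other groups present: 1 ester, 2 hydroxyl.
Halogen count: 2.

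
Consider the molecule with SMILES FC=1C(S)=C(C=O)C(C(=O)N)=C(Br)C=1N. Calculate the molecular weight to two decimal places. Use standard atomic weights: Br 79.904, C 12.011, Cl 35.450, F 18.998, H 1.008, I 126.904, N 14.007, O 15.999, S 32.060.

First, the molecular formula is C8H6BrFN2O2S (counting implicit H from valence).
  Br: 1 × 79.904 = 79.904
  C: 8 × 12.011 = 96.088
  F: 1 × 18.998 = 18.998
  H: 6 × 1.008 = 6.048
  N: 2 × 14.007 = 28.014
  O: 2 × 15.999 = 31.998
  S: 1 × 32.060 = 32.060
Sum: 1×79.904 + 8×12.011 + 1×18.998 + 6×1.008 + 2×14.007 + 2×15.999 + 1×32.060 = 293.110 → 293.11 g/mol.

293.11 g/mol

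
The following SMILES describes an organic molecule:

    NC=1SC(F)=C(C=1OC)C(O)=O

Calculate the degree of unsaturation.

4

Degree of unsaturation = (number of rings) + (number of π bonds).
Ring closures in the SMILES: 1.
π bonds: 3 double bonds (each 1 DoU) → 3 DoU from unsaturation.
Total DoU = 1 + 3 = 4.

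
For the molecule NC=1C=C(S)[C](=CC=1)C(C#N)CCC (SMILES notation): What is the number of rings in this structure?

In SMILES, each pair of matching ring-closure digits denotes one ring-closing bond; the number of such bonds equals the number of independent rings.
Ring-closure bonds here: 1.

1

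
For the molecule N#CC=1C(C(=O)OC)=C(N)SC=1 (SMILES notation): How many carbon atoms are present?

7

Count every carbon token in the SMILES (each C, including those in ring-closure positions and inside branches).
Carbon count: 7.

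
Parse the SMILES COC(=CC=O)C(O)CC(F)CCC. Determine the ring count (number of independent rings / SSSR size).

In SMILES, each pair of matching ring-closure digits denotes one ring-closing bond; the number of such bonds equals the number of independent rings.
Ring-closure bonds here: 0.

0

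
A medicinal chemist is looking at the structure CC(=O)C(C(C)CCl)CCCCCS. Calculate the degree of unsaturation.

Degree of unsaturation = (number of rings) + (number of π bonds).
Ring closures in the SMILES: 0.
π bonds: 1 double bond (each 1 DoU) → 1 DoU from unsaturation.
Total DoU = 0 + 1 = 1.

1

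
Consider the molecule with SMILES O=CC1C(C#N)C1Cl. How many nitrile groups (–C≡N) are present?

1

The nitrile motif appears at heavy-atom position 5 in the SMILES.
Other groups present: 1 aldehyde.
Nitrile count: 1.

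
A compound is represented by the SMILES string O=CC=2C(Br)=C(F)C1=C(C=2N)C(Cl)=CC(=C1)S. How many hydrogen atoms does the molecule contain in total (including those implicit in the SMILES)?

Walk through each heavy atom and fill implicit hydrogens from standard valence (C 4, N 3, O 2, S 2, halogen 1):
  atom 1: O, bond orders sum to 2 (valence 2) → 0 H
  atom 2: C, bond orders sum to 3 (valence 4) → 1 H
  atom 3: C, bond orders sum to 4 (valence 4) → 0 H
  atom 4: C, bond orders sum to 4 (valence 4) → 0 H
  atom 5: Br (halogen, monovalent) → 0 H
  atom 6: C, bond orders sum to 4 (valence 4) → 0 H
  atom 7: F (halogen, monovalent) → 0 H
  atom 8: C, bond orders sum to 4 (valence 4) → 0 H
  atom 9: C, bond orders sum to 4 (valence 4) → 0 H
  atom 10: C, bond orders sum to 4 (valence 4) → 0 H
  atom 11: N, bond orders sum to 1 (valence 3) → 2 H
  atom 12: C, bond orders sum to 4 (valence 4) → 0 H
  atom 13: Cl (halogen, monovalent) → 0 H
  atom 14: C, bond orders sum to 3 (valence 4) → 1 H
  atom 15: C, bond orders sum to 4 (valence 4) → 0 H
  atom 16: C, bond orders sum to 3 (valence 4) → 1 H
  atom 17: S, bond orders sum to 1 (valence 2) → 1 H
Total hydrogens: 6.

6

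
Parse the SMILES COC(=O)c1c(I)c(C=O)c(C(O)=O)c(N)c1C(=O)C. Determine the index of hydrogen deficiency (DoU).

8

Molecular formula: C12H10INO6.
DoU = (2C + 2 + N − H − X) / 2, where X is the halogen count and O/S are ignored.
    = (2·12 + 2 + 1 − 10 − 1) / 2 = 16 / 2 = 8.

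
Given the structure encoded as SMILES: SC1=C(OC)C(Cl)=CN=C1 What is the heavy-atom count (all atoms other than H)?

10

Every atom symbol written in the SMILES (organic subset) is one heavy atom; implicit H are not written.
Heavy atoms by element → C:6, Cl:1, N:1, O:1, S:1.
Total: 10.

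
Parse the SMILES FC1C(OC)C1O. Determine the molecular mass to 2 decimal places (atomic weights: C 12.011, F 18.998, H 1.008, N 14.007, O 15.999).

106.10 g/mol

First, the molecular formula is C4H7FO2 (counting implicit H from valence).
  C: 4 × 12.011 = 48.044
  F: 1 × 18.998 = 18.998
  H: 7 × 1.008 = 7.056
  O: 2 × 15.999 = 31.998
Sum: 4×12.011 + 1×18.998 + 7×1.008 + 2×15.999 = 106.096 → 106.10 g/mol.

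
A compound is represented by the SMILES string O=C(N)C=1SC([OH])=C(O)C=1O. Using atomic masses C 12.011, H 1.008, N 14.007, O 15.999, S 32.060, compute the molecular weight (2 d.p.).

175.16 g/mol

First, the molecular formula is C5H5NO4S (counting implicit H from valence).
  C: 5 × 12.011 = 60.055
  H: 5 × 1.008 = 5.040
  N: 1 × 14.007 = 14.007
  O: 4 × 15.999 = 63.996
  S: 1 × 32.060 = 32.060
Sum: 5×12.011 + 5×1.008 + 1×14.007 + 4×15.999 + 1×32.060 = 175.158 → 175.16 g/mol.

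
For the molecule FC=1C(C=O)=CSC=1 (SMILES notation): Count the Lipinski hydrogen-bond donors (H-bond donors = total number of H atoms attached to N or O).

0

Donors: find every N or O and count the H atoms it carries.
  atom 5 (O): bond orders sum to 2 → 0 H
Lipinski HBD = 0.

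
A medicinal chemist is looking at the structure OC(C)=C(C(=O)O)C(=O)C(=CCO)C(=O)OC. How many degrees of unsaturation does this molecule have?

5

Degree of unsaturation = (number of rings) + (number of π bonds).
Ring closures in the SMILES: 0.
π bonds: 5 double bonds (each 1 DoU) → 5 DoU from unsaturation.
Total DoU = 0 + 5 = 5.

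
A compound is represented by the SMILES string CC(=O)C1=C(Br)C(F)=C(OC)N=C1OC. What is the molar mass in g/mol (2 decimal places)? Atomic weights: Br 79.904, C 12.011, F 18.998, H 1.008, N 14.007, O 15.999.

First, the molecular formula is C9H9BrFNO3 (counting implicit H from valence).
  Br: 1 × 79.904 = 79.904
  C: 9 × 12.011 = 108.099
  F: 1 × 18.998 = 18.998
  H: 9 × 1.008 = 9.072
  N: 1 × 14.007 = 14.007
  O: 3 × 15.999 = 47.997
Sum: 1×79.904 + 9×12.011 + 1×18.998 + 9×1.008 + 1×14.007 + 3×15.999 = 278.077 → 278.08 g/mol.

278.08 g/mol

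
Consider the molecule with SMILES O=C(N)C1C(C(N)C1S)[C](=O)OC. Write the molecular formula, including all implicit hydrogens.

C7H12N2O3S

Walk through each heavy atom and fill implicit hydrogens from standard valence (C 4, N 3, O 2, S 2, halogen 1):
  atom 1: O, bond orders sum to 2 (valence 2) → 0 H
  atom 2: C, bond orders sum to 4 (valence 4) → 0 H
  atom 3: N, bond orders sum to 1 (valence 3) → 2 H
  atom 4: C, bond orders sum to 3 (valence 4) → 1 H
  atom 5: C, bond orders sum to 3 (valence 4) → 1 H
  atom 6: C, bond orders sum to 3 (valence 4) → 1 H
  atom 7: N, bond orders sum to 1 (valence 3) → 2 H
  atom 8: C, bond orders sum to 3 (valence 4) → 1 H
  atom 9: S, bond orders sum to 1 (valence 2) → 1 H
  atom 10: C with explicit H count 0
  atom 11: O, bond orders sum to 2 (valence 2) → 0 H
  atom 12: O, bond orders sum to 2 (valence 2) → 0 H
  atom 13: C, bond orders sum to 1 (valence 4) → 3 H
Totals → C:7, H:12, N:2, O:3, S:1.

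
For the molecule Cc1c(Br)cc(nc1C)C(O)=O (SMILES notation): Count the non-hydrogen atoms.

Every atom symbol written in the SMILES (organic subset) is one heavy atom; implicit H are not written.
Heavy atoms by element → Br:1, C:8, N:1, O:2.
Total: 12.

12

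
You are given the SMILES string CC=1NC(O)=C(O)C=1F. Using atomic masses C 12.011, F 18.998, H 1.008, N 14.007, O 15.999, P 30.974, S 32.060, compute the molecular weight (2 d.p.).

First, the molecular formula is C5H6FNO2 (counting implicit H from valence).
  C: 5 × 12.011 = 60.055
  F: 1 × 18.998 = 18.998
  H: 6 × 1.008 = 6.048
  N: 1 × 14.007 = 14.007
  O: 2 × 15.999 = 31.998
Sum: 5×12.011 + 1×18.998 + 6×1.008 + 1×14.007 + 2×15.999 = 131.106 → 131.11 g/mol.

131.11 g/mol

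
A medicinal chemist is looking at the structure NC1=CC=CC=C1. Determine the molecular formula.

Walk through each heavy atom and fill implicit hydrogens from standard valence (C 4, N 3, O 2, S 2, halogen 1):
  atom 1: N, bond orders sum to 1 (valence 3) → 2 H
  atom 2: C, bond orders sum to 4 (valence 4) → 0 H
  atom 3: C, bond orders sum to 3 (valence 4) → 1 H
  atom 4: C, bond orders sum to 3 (valence 4) → 1 H
  atom 5: C, bond orders sum to 3 (valence 4) → 1 H
  atom 6: C, bond orders sum to 3 (valence 4) → 1 H
  atom 7: C, bond orders sum to 3 (valence 4) → 1 H
Totals → C:6, H:7, N:1.

C6H7N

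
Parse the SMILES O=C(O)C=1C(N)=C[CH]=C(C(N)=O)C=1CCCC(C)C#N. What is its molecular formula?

C14H17N3O3

Walk through each heavy atom and fill implicit hydrogens from standard valence (C 4, N 3, O 2, S 2, halogen 1):
  atom 1: O, bond orders sum to 2 (valence 2) → 0 H
  atom 2: C, bond orders sum to 4 (valence 4) → 0 H
  atom 3: O, bond orders sum to 1 (valence 2) → 1 H
  atom 4: C, bond orders sum to 4 (valence 4) → 0 H
  atom 5: C, bond orders sum to 4 (valence 4) → 0 H
  atom 6: N, bond orders sum to 1 (valence 3) → 2 H
  atom 7: C, bond orders sum to 3 (valence 4) → 1 H
  atom 8: C with explicit H count 1
  atom 9: C, bond orders sum to 4 (valence 4) → 0 H
  atom 10: C, bond orders sum to 4 (valence 4) → 0 H
  atom 11: N, bond orders sum to 1 (valence 3) → 2 H
  atom 12: O, bond orders sum to 2 (valence 2) → 0 H
  atom 13: C, bond orders sum to 4 (valence 4) → 0 H
  atom 14: C, bond orders sum to 2 (valence 4) → 2 H
  atom 15: C, bond orders sum to 2 (valence 4) → 2 H
  atom 16: C, bond orders sum to 2 (valence 4) → 2 H
  atom 17: C, bond orders sum to 3 (valence 4) → 1 H
  atom 18: C, bond orders sum to 1 (valence 4) → 3 H
  atom 19: C, bond orders sum to 4 (valence 4) → 0 H
  atom 20: N, bond orders sum to 3 (valence 3) → 0 H
Totals → C:14, H:17, N:3, O:3.
In Hill order: C14H17N3O3.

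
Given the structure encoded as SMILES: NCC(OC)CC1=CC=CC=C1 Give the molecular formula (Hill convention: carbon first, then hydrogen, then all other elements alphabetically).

C10H15NO

Walk through each heavy atom and fill implicit hydrogens from standard valence (C 4, N 3, O 2, S 2, halogen 1):
  atom 1: N, bond orders sum to 1 (valence 3) → 2 H
  atom 2: C, bond orders sum to 2 (valence 4) → 2 H
  atom 3: C, bond orders sum to 3 (valence 4) → 1 H
  atom 4: O, bond orders sum to 2 (valence 2) → 0 H
  atom 5: C, bond orders sum to 1 (valence 4) → 3 H
  atom 6: C, bond orders sum to 2 (valence 4) → 2 H
  atom 7: C, bond orders sum to 4 (valence 4) → 0 H
  atom 8: C, bond orders sum to 3 (valence 4) → 1 H
  atom 9: C, bond orders sum to 3 (valence 4) → 1 H
  atom 10: C, bond orders sum to 3 (valence 4) → 1 H
  atom 11: C, bond orders sum to 3 (valence 4) → 1 H
  atom 12: C, bond orders sum to 3 (valence 4) → 1 H
Totals → C:10, H:15, N:1, O:1.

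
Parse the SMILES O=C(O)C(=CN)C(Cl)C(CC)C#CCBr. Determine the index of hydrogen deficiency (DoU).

Degree of unsaturation = (number of rings) + (number of π bonds).
Ring closures in the SMILES: 0.
π bonds: 2 double bonds (each 1 DoU), 1 triple bond (each 2 DoU) → 4 DoU from unsaturation.
Total DoU = 0 + 4 = 4.

4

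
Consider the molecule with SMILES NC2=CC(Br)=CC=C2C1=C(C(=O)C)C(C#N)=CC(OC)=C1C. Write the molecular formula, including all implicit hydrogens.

Walk through each heavy atom and fill implicit hydrogens from standard valence (C 4, N 3, O 2, S 2, halogen 1):
  atom 1: N, bond orders sum to 1 (valence 3) → 2 H
  atom 2: C, bond orders sum to 4 (valence 4) → 0 H
  atom 3: C, bond orders sum to 3 (valence 4) → 1 H
  atom 4: C, bond orders sum to 4 (valence 4) → 0 H
  atom 5: Br (halogen, monovalent) → 0 H
  atom 6: C, bond orders sum to 3 (valence 4) → 1 H
  atom 7: C, bond orders sum to 3 (valence 4) → 1 H
  atom 8: C, bond orders sum to 4 (valence 4) → 0 H
  atom 9: C, bond orders sum to 4 (valence 4) → 0 H
  atom 10: C, bond orders sum to 4 (valence 4) → 0 H
  atom 11: C, bond orders sum to 4 (valence 4) → 0 H
  atom 12: O, bond orders sum to 2 (valence 2) → 0 H
  atom 13: C, bond orders sum to 1 (valence 4) → 3 H
  atom 14: C, bond orders sum to 4 (valence 4) → 0 H
  atom 15: C, bond orders sum to 4 (valence 4) → 0 H
  atom 16: N, bond orders sum to 3 (valence 3) → 0 H
  atom 17: C, bond orders sum to 3 (valence 4) → 1 H
  atom 18: C, bond orders sum to 4 (valence 4) → 0 H
  atom 19: O, bond orders sum to 2 (valence 2) → 0 H
  atom 20: C, bond orders sum to 1 (valence 4) → 3 H
  atom 21: C, bond orders sum to 4 (valence 4) → 0 H
  atom 22: C, bond orders sum to 1 (valence 4) → 3 H
Totals → C:17, H:15, Br:1, N:2, O:2.

C17H15BrN2O2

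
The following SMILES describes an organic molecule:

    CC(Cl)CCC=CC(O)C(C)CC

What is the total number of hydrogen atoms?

21

Walk through each heavy atom and fill implicit hydrogens from standard valence (C 4, N 3, O 2, S 2, halogen 1):
  atom 1: C, bond orders sum to 1 (valence 4) → 3 H
  atom 2: C, bond orders sum to 3 (valence 4) → 1 H
  atom 3: Cl (halogen, monovalent) → 0 H
  atom 4: C, bond orders sum to 2 (valence 4) → 2 H
  atom 5: C, bond orders sum to 2 (valence 4) → 2 H
  atom 6: C, bond orders sum to 3 (valence 4) → 1 H
  atom 7: C, bond orders sum to 3 (valence 4) → 1 H
  atom 8: C, bond orders sum to 3 (valence 4) → 1 H
  atom 9: O, bond orders sum to 1 (valence 2) → 1 H
  atom 10: C, bond orders sum to 3 (valence 4) → 1 H
  atom 11: C, bond orders sum to 1 (valence 4) → 3 H
  atom 12: C, bond orders sum to 2 (valence 4) → 2 H
  atom 13: C, bond orders sum to 1 (valence 4) → 3 H
Total hydrogens: 21.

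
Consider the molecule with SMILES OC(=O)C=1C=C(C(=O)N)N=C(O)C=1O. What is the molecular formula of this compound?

C7H6N2O5

Walk through each heavy atom and fill implicit hydrogens from standard valence (C 4, N 3, O 2, S 2, halogen 1):
  atom 1: O, bond orders sum to 1 (valence 2) → 1 H
  atom 2: C, bond orders sum to 4 (valence 4) → 0 H
  atom 3: O, bond orders sum to 2 (valence 2) → 0 H
  atom 4: C, bond orders sum to 4 (valence 4) → 0 H
  atom 5: C, bond orders sum to 3 (valence 4) → 1 H
  atom 6: C, bond orders sum to 4 (valence 4) → 0 H
  atom 7: C, bond orders sum to 4 (valence 4) → 0 H
  atom 8: O, bond orders sum to 2 (valence 2) → 0 H
  atom 9: N, bond orders sum to 1 (valence 3) → 2 H
  atom 10: N, bond orders sum to 3 (valence 3) → 0 H
  atom 11: C, bond orders sum to 4 (valence 4) → 0 H
  atom 12: O, bond orders sum to 1 (valence 2) → 1 H
  atom 13: C, bond orders sum to 4 (valence 4) → 0 H
  atom 14: O, bond orders sum to 1 (valence 2) → 1 H
Totals → C:7, H:6, N:2, O:5.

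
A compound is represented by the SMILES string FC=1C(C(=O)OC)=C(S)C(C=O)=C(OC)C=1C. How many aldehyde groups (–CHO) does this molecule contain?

1

The aldehyde motif appears at heavy-atom position 11 in the SMILES.
Other groups present: 1 ester, 1 ether, 1 thiol.
Aldehyde count: 1.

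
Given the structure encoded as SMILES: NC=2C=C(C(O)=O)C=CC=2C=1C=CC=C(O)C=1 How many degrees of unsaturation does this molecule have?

Degree of unsaturation = (number of rings) + (number of π bonds).
Ring closures in the SMILES: 2.
π bonds: 7 double bonds (each 1 DoU) → 7 DoU from unsaturation.
Total DoU = 2 + 7 = 9.

9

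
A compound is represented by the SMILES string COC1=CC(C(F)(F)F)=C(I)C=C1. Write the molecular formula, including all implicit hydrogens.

Walk through each heavy atom and fill implicit hydrogens from standard valence (C 4, N 3, O 2, S 2, halogen 1):
  atom 1: C, bond orders sum to 1 (valence 4) → 3 H
  atom 2: O, bond orders sum to 2 (valence 2) → 0 H
  atom 3: C, bond orders sum to 4 (valence 4) → 0 H
  atom 4: C, bond orders sum to 3 (valence 4) → 1 H
  atom 5: C, bond orders sum to 4 (valence 4) → 0 H
  atom 6: C, bond orders sum to 4 (valence 4) → 0 H
  atom 7: F (halogen, monovalent) → 0 H
  atom 8: F (halogen, monovalent) → 0 H
  atom 9: F (halogen, monovalent) → 0 H
  atom 10: C, bond orders sum to 4 (valence 4) → 0 H
  atom 11: I (halogen, monovalent) → 0 H
  atom 12: C, bond orders sum to 3 (valence 4) → 1 H
  atom 13: C, bond orders sum to 3 (valence 4) → 1 H
Totals → C:8, H:6, F:3, I:1, O:1.

C8H6F3IO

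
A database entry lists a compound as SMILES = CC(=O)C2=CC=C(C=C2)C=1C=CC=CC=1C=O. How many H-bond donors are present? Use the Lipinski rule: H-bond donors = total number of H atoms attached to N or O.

Donors: find every N or O and count the H atoms it carries.
  atom 3 (O): bond orders sum to 2 → 0 H
  atom 17 (O): bond orders sum to 2 → 0 H
Lipinski HBD = 0.

0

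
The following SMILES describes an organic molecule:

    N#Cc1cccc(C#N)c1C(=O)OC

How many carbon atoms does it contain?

Count every carbon token in the SMILES (each C, including those in ring-closure positions and inside branches).
Carbon count: 10.

10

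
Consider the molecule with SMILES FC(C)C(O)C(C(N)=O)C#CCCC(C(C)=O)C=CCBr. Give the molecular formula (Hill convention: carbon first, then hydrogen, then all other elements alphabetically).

Walk through each heavy atom and fill implicit hydrogens from standard valence (C 4, N 3, O 2, S 2, halogen 1):
  atom 1: F (halogen, monovalent) → 0 H
  atom 2: C, bond orders sum to 3 (valence 4) → 1 H
  atom 3: C, bond orders sum to 1 (valence 4) → 3 H
  atom 4: C, bond orders sum to 3 (valence 4) → 1 H
  atom 5: O, bond orders sum to 1 (valence 2) → 1 H
  atom 6: C, bond orders sum to 3 (valence 4) → 1 H
  atom 7: C, bond orders sum to 4 (valence 4) → 0 H
  atom 8: N, bond orders sum to 1 (valence 3) → 2 H
  atom 9: O, bond orders sum to 2 (valence 2) → 0 H
  atom 10: C, bond orders sum to 4 (valence 4) → 0 H
  atom 11: C, bond orders sum to 4 (valence 4) → 0 H
  atom 12: C, bond orders sum to 2 (valence 4) → 2 H
  atom 13: C, bond orders sum to 2 (valence 4) → 2 H
  atom 14: C, bond orders sum to 3 (valence 4) → 1 H
  atom 15: C, bond orders sum to 4 (valence 4) → 0 H
  atom 16: C, bond orders sum to 1 (valence 4) → 3 H
  atom 17: O, bond orders sum to 2 (valence 2) → 0 H
  atom 18: C, bond orders sum to 3 (valence 4) → 1 H
  atom 19: C, bond orders sum to 3 (valence 4) → 1 H
  atom 20: C, bond orders sum to 2 (valence 4) → 2 H
  atom 21: Br (halogen, monovalent) → 0 H
Totals → C:15, H:21, Br:1, F:1, N:1, O:3.
In Hill order: C15H21BrFNO3.

C15H21BrFNO3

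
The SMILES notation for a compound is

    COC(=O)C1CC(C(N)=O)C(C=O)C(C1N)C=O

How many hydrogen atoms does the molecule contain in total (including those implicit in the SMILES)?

16

Walk through each heavy atom and fill implicit hydrogens from standard valence (C 4, N 3, O 2, S 2, halogen 1):
  atom 1: C, bond orders sum to 1 (valence 4) → 3 H
  atom 2: O, bond orders sum to 2 (valence 2) → 0 H
  atom 3: C, bond orders sum to 4 (valence 4) → 0 H
  atom 4: O, bond orders sum to 2 (valence 2) → 0 H
  atom 5: C, bond orders sum to 3 (valence 4) → 1 H
  atom 6: C, bond orders sum to 2 (valence 4) → 2 H
  atom 7: C, bond orders sum to 3 (valence 4) → 1 H
  atom 8: C, bond orders sum to 4 (valence 4) → 0 H
  atom 9: N, bond orders sum to 1 (valence 3) → 2 H
  atom 10: O, bond orders sum to 2 (valence 2) → 0 H
  atom 11: C, bond orders sum to 3 (valence 4) → 1 H
  atom 12: C, bond orders sum to 3 (valence 4) → 1 H
  atom 13: O, bond orders sum to 2 (valence 2) → 0 H
  atom 14: C, bond orders sum to 3 (valence 4) → 1 H
  atom 15: C, bond orders sum to 3 (valence 4) → 1 H
  atom 16: N, bond orders sum to 1 (valence 3) → 2 H
  atom 17: C, bond orders sum to 3 (valence 4) → 1 H
  atom 18: O, bond orders sum to 2 (valence 2) → 0 H
Total hydrogens: 16.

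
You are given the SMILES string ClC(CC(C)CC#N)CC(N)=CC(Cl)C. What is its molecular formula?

Walk through each heavy atom and fill implicit hydrogens from standard valence (C 4, N 3, O 2, S 2, halogen 1):
  atom 1: Cl (halogen, monovalent) → 0 H
  atom 2: C, bond orders sum to 3 (valence 4) → 1 H
  atom 3: C, bond orders sum to 2 (valence 4) → 2 H
  atom 4: C, bond orders sum to 3 (valence 4) → 1 H
  atom 5: C, bond orders sum to 1 (valence 4) → 3 H
  atom 6: C, bond orders sum to 2 (valence 4) → 2 H
  atom 7: C, bond orders sum to 4 (valence 4) → 0 H
  atom 8: N, bond orders sum to 3 (valence 3) → 0 H
  atom 9: C, bond orders sum to 2 (valence 4) → 2 H
  atom 10: C, bond orders sum to 4 (valence 4) → 0 H
  atom 11: N, bond orders sum to 1 (valence 3) → 2 H
  atom 12: C, bond orders sum to 3 (valence 4) → 1 H
  atom 13: C, bond orders sum to 3 (valence 4) → 1 H
  atom 14: Cl (halogen, monovalent) → 0 H
  atom 15: C, bond orders sum to 1 (valence 4) → 3 H
Totals → C:11, H:18, Cl:2, N:2.

C11H18Cl2N2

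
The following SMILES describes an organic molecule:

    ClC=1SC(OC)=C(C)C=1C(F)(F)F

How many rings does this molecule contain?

In SMILES, each pair of matching ring-closure digits denotes one ring-closing bond; the number of such bonds equals the number of independent rings.
Ring-closure bonds here: 1.

1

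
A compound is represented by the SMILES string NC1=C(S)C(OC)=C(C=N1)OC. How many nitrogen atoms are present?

2

Scan the SMILES for N atoms (remember two-letter symbols like Cl and Br are single atoms).
Nitrogen count: 2.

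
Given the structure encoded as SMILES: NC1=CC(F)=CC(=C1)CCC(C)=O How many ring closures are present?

In SMILES, each pair of matching ring-closure digits denotes one ring-closing bond; the number of such bonds equals the number of independent rings.
Ring-closure bonds here: 1.

1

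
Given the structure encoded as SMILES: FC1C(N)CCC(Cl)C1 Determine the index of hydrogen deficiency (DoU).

1

Degree of unsaturation = (number of rings) + (number of π bonds).
Ring closures in the SMILES: 1.
π bonds: none → 0 DoU from unsaturation.
Total DoU = 1 + 0 = 1.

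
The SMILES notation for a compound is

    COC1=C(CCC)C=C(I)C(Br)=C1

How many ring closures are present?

1

In SMILES, each pair of matching ring-closure digits denotes one ring-closing bond; the number of such bonds equals the number of independent rings.
Ring-closure bonds here: 1.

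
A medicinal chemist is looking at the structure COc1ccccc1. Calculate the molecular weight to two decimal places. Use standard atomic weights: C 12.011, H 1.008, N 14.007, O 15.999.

108.14 g/mol

First, the molecular formula is C7H8O (counting implicit H from valence).
  C: 7 × 12.011 = 84.077
  H: 8 × 1.008 = 8.064
  O: 1 × 15.999 = 15.999
Sum: 7×12.011 + 8×1.008 + 1×15.999 = 108.140 → 108.14 g/mol.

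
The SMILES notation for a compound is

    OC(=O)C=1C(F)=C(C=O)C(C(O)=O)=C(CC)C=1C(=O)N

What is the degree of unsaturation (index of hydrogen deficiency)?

8

Degree of unsaturation = (number of rings) + (number of π bonds).
Ring closures in the SMILES: 1.
π bonds: 7 double bonds (each 1 DoU) → 7 DoU from unsaturation.
Total DoU = 1 + 7 = 8.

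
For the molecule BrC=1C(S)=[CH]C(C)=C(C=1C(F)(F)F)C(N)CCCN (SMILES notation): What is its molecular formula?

C12H16BrF3N2S

Walk through each heavy atom and fill implicit hydrogens from standard valence (C 4, N 3, O 2, S 2, halogen 1):
  atom 1: Br (halogen, monovalent) → 0 H
  atom 2: C, bond orders sum to 4 (valence 4) → 0 H
  atom 3: C, bond orders sum to 4 (valence 4) → 0 H
  atom 4: S, bond orders sum to 1 (valence 2) → 1 H
  atom 5: C with explicit H count 1
  atom 6: C, bond orders sum to 4 (valence 4) → 0 H
  atom 7: C, bond orders sum to 1 (valence 4) → 3 H
  atom 8: C, bond orders sum to 4 (valence 4) → 0 H
  atom 9: C, bond orders sum to 4 (valence 4) → 0 H
  atom 10: C, bond orders sum to 4 (valence 4) → 0 H
  atom 11: F (halogen, monovalent) → 0 H
  atom 12: F (halogen, monovalent) → 0 H
  atom 13: F (halogen, monovalent) → 0 H
  atom 14: C, bond orders sum to 3 (valence 4) → 1 H
  atom 15: N, bond orders sum to 1 (valence 3) → 2 H
  atom 16: C, bond orders sum to 2 (valence 4) → 2 H
  atom 17: C, bond orders sum to 2 (valence 4) → 2 H
  atom 18: C, bond orders sum to 2 (valence 4) → 2 H
  atom 19: N, bond orders sum to 1 (valence 3) → 2 H
Totals → C:12, H:16, Br:1, F:3, N:2, S:1.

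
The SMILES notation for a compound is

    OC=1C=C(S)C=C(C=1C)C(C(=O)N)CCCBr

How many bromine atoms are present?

Scan the SMILES for Br atoms (remember two-letter symbols like Cl and Br are single atoms).
Bromine count: 1.

1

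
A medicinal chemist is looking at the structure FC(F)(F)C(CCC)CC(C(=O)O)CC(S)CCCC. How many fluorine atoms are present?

Scan the SMILES for F atoms (remember two-letter symbols like Cl and Br are single atoms).
Fluorine count: 3.

3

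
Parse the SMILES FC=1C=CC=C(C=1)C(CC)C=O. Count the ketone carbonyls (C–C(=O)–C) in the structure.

0

Scan the SMILES for the ketone motif — none present.
Groups that are present: 1 aldehyde.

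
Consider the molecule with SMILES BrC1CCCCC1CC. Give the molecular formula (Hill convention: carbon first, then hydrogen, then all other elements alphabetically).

Walk through each heavy atom and fill implicit hydrogens from standard valence (C 4, N 3, O 2, S 2, halogen 1):
  atom 1: Br (halogen, monovalent) → 0 H
  atom 2: C, bond orders sum to 3 (valence 4) → 1 H
  atom 3: C, bond orders sum to 2 (valence 4) → 2 H
  atom 4: C, bond orders sum to 2 (valence 4) → 2 H
  atom 5: C, bond orders sum to 2 (valence 4) → 2 H
  atom 6: C, bond orders sum to 2 (valence 4) → 2 H
  atom 7: C, bond orders sum to 3 (valence 4) → 1 H
  atom 8: C, bond orders sum to 2 (valence 4) → 2 H
  atom 9: C, bond orders sum to 1 (valence 4) → 3 H
Totals → C:8, H:15, Br:1.

C8H15Br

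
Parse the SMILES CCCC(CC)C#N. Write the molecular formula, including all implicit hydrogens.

C7H13N

Walk through each heavy atom and fill implicit hydrogens from standard valence (C 4, N 3, O 2, S 2, halogen 1):
  atom 1: C, bond orders sum to 1 (valence 4) → 3 H
  atom 2: C, bond orders sum to 2 (valence 4) → 2 H
  atom 3: C, bond orders sum to 2 (valence 4) → 2 H
  atom 4: C, bond orders sum to 3 (valence 4) → 1 H
  atom 5: C, bond orders sum to 2 (valence 4) → 2 H
  atom 6: C, bond orders sum to 1 (valence 4) → 3 H
  atom 7: C, bond orders sum to 4 (valence 4) → 0 H
  atom 8: N, bond orders sum to 3 (valence 3) → 0 H
Totals → C:7, H:13, N:1.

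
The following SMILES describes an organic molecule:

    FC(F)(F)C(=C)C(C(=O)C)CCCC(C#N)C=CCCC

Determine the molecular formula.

C16H22F3NO

Walk through each heavy atom and fill implicit hydrogens from standard valence (C 4, N 3, O 2, S 2, halogen 1):
  atom 1: F (halogen, monovalent) → 0 H
  atom 2: C, bond orders sum to 4 (valence 4) → 0 H
  atom 3: F (halogen, monovalent) → 0 H
  atom 4: F (halogen, monovalent) → 0 H
  atom 5: C, bond orders sum to 4 (valence 4) → 0 H
  atom 6: C, bond orders sum to 2 (valence 4) → 2 H
  atom 7: C, bond orders sum to 3 (valence 4) → 1 H
  atom 8: C, bond orders sum to 4 (valence 4) → 0 H
  atom 9: O, bond orders sum to 2 (valence 2) → 0 H
  atom 10: C, bond orders sum to 1 (valence 4) → 3 H
  atom 11: C, bond orders sum to 2 (valence 4) → 2 H
  atom 12: C, bond orders sum to 2 (valence 4) → 2 H
  atom 13: C, bond orders sum to 2 (valence 4) → 2 H
  atom 14: C, bond orders sum to 3 (valence 4) → 1 H
  atom 15: C, bond orders sum to 4 (valence 4) → 0 H
  atom 16: N, bond orders sum to 3 (valence 3) → 0 H
  atom 17: C, bond orders sum to 3 (valence 4) → 1 H
  atom 18: C, bond orders sum to 3 (valence 4) → 1 H
  atom 19: C, bond orders sum to 2 (valence 4) → 2 H
  atom 20: C, bond orders sum to 2 (valence 4) → 2 H
  atom 21: C, bond orders sum to 1 (valence 4) → 3 H
Totals → C:16, H:22, F:3, N:1, O:1.
In Hill order: C16H22F3NO.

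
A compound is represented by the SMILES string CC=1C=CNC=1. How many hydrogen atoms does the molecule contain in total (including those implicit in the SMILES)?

7

Walk through each heavy atom and fill implicit hydrogens from standard valence (C 4, N 3, O 2, S 2, halogen 1):
  atom 1: C, bond orders sum to 1 (valence 4) → 3 H
  atom 2: C, bond orders sum to 4 (valence 4) → 0 H
  atom 3: C, bond orders sum to 3 (valence 4) → 1 H
  atom 4: C, bond orders sum to 3 (valence 4) → 1 H
  atom 5: N, bond orders sum to 2 (valence 3) → 1 H
  atom 6: C, bond orders sum to 3 (valence 4) → 1 H
Total hydrogens: 7.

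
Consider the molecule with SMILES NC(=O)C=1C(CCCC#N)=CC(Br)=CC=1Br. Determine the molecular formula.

Walk through each heavy atom and fill implicit hydrogens from standard valence (C 4, N 3, O 2, S 2, halogen 1):
  atom 1: N, bond orders sum to 1 (valence 3) → 2 H
  atom 2: C, bond orders sum to 4 (valence 4) → 0 H
  atom 3: O, bond orders sum to 2 (valence 2) → 0 H
  atom 4: C, bond orders sum to 4 (valence 4) → 0 H
  atom 5: C, bond orders sum to 4 (valence 4) → 0 H
  atom 6: C, bond orders sum to 2 (valence 4) → 2 H
  atom 7: C, bond orders sum to 2 (valence 4) → 2 H
  atom 8: C, bond orders sum to 2 (valence 4) → 2 H
  atom 9: C, bond orders sum to 4 (valence 4) → 0 H
  atom 10: N, bond orders sum to 3 (valence 3) → 0 H
  atom 11: C, bond orders sum to 3 (valence 4) → 1 H
  atom 12: C, bond orders sum to 4 (valence 4) → 0 H
  atom 13: Br (halogen, monovalent) → 0 H
  atom 14: C, bond orders sum to 3 (valence 4) → 1 H
  atom 15: C, bond orders sum to 4 (valence 4) → 0 H
  atom 16: Br (halogen, monovalent) → 0 H
Totals → C:11, H:10, Br:2, N:2, O:1.

C11H10Br2N2O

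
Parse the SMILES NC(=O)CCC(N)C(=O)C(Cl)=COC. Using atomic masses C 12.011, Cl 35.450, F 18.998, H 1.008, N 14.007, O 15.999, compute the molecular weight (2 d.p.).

220.65 g/mol

First, the molecular formula is C8H13ClN2O3 (counting implicit H from valence).
  C: 8 × 12.011 = 96.088
  Cl: 1 × 35.450 = 35.450
  H: 13 × 1.008 = 13.104
  N: 2 × 14.007 = 28.014
  O: 3 × 15.999 = 47.997
Sum: 8×12.011 + 1×35.450 + 13×1.008 + 2×14.007 + 3×15.999 = 220.653 → 220.65 g/mol.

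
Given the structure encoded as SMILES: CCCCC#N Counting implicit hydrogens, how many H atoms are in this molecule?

Walk through each heavy atom and fill implicit hydrogens from standard valence (C 4, N 3, O 2, S 2, halogen 1):
  atom 1: C, bond orders sum to 1 (valence 4) → 3 H
  atom 2: C, bond orders sum to 2 (valence 4) → 2 H
  atom 3: C, bond orders sum to 2 (valence 4) → 2 H
  atom 4: C, bond orders sum to 2 (valence 4) → 2 H
  atom 5: C, bond orders sum to 4 (valence 4) → 0 H
  atom 6: N, bond orders sum to 3 (valence 3) → 0 H
Total hydrogens: 9.

9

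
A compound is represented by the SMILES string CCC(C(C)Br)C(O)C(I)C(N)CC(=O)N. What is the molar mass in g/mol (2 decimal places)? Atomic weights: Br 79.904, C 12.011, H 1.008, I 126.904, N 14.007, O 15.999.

407.09 g/mol

First, the molecular formula is C10H20BrIN2O2 (counting implicit H from valence).
  Br: 1 × 79.904 = 79.904
  C: 10 × 12.011 = 120.110
  H: 20 × 1.008 = 20.160
  I: 1 × 126.904 = 126.904
  N: 2 × 14.007 = 28.014
  O: 2 × 15.999 = 31.998
Sum: 1×79.904 + 10×12.011 + 20×1.008 + 1×126.904 + 2×14.007 + 2×15.999 = 407.090 → 407.09 g/mol.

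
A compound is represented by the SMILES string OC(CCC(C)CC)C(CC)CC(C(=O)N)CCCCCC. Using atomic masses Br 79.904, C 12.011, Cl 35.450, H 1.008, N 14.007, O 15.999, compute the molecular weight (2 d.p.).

First, the molecular formula is C19H39NO2 (counting implicit H from valence).
  C: 19 × 12.011 = 228.209
  H: 39 × 1.008 = 39.312
  N: 1 × 14.007 = 14.007
  O: 2 × 15.999 = 31.998
Sum: 19×12.011 + 39×1.008 + 1×14.007 + 2×15.999 = 313.526 → 313.53 g/mol.

313.53 g/mol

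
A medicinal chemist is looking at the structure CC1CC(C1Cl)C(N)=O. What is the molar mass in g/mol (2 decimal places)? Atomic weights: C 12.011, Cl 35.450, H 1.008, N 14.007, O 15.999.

147.60 g/mol

First, the molecular formula is C6H10ClNO (counting implicit H from valence).
  C: 6 × 12.011 = 72.066
  Cl: 1 × 35.450 = 35.450
  H: 10 × 1.008 = 10.080
  N: 1 × 14.007 = 14.007
  O: 1 × 15.999 = 15.999
Sum: 6×12.011 + 1×35.450 + 10×1.008 + 1×14.007 + 1×15.999 = 147.602 → 147.60 g/mol.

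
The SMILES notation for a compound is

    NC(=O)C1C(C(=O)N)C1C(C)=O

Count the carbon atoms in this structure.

Count every carbon token in the SMILES (each C, including those in ring-closure positions and inside branches).
Carbon count: 7.

7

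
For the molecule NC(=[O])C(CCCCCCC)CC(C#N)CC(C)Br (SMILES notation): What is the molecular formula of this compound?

C15H27BrN2O

Walk through each heavy atom and fill implicit hydrogens from standard valence (C 4, N 3, O 2, S 2, halogen 1):
  atom 1: N, bond orders sum to 1 (valence 3) → 2 H
  atom 2: C, bond orders sum to 4 (valence 4) → 0 H
  atom 3: O with explicit H count 0
  atom 4: C, bond orders sum to 3 (valence 4) → 1 H
  atom 5: C, bond orders sum to 2 (valence 4) → 2 H
  atom 6: C, bond orders sum to 2 (valence 4) → 2 H
  atom 7: C, bond orders sum to 2 (valence 4) → 2 H
  atom 8: C, bond orders sum to 2 (valence 4) → 2 H
  atom 9: C, bond orders sum to 2 (valence 4) → 2 H
  atom 10: C, bond orders sum to 2 (valence 4) → 2 H
  atom 11: C, bond orders sum to 1 (valence 4) → 3 H
  atom 12: C, bond orders sum to 2 (valence 4) → 2 H
  atom 13: C, bond orders sum to 3 (valence 4) → 1 H
  atom 14: C, bond orders sum to 4 (valence 4) → 0 H
  atom 15: N, bond orders sum to 3 (valence 3) → 0 H
  atom 16: C, bond orders sum to 2 (valence 4) → 2 H
  atom 17: C, bond orders sum to 3 (valence 4) → 1 H
  atom 18: C, bond orders sum to 1 (valence 4) → 3 H
  atom 19: Br (halogen, monovalent) → 0 H
Totals → C:15, H:27, Br:1, N:2, O:1.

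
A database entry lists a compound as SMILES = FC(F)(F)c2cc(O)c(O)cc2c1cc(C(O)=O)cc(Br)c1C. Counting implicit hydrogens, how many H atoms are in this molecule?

10

Walk through each heavy atom and fill implicit hydrogens from standard valence (C 4, N 3, O 2, S 2, halogen 1); for lowercase aromatic atoms, an aromatic c carries 1 H when it has two neighbours and 0 H with three, and aromatic n carries 0 H:
  atom 1: F (halogen, monovalent) → 0 H
  atom 2: C, bond orders sum to 4 (valence 4) → 0 H
  atom 3: F (halogen, monovalent) → 0 H
  atom 4: F (halogen, monovalent) → 0 H
  atom 5: aromatic c, 3 neighbours → 0 H
  atom 6: aromatic c, 2 neighbours → 1 H
  atom 7: aromatic c, 3 neighbours → 0 H
  atom 8: O, bond orders sum to 1 (valence 2) → 1 H
  atom 9: aromatic c, 3 neighbours → 0 H
  atom 10: O, bond orders sum to 1 (valence 2) → 1 H
  atom 11: aromatic c, 2 neighbours → 1 H
  atom 12: aromatic c, 3 neighbours → 0 H
  atom 13: aromatic c, 3 neighbours → 0 H
  atom 14: aromatic c, 2 neighbours → 1 H
  atom 15: aromatic c, 3 neighbours → 0 H
  atom 16: C, bond orders sum to 4 (valence 4) → 0 H
  atom 17: O, bond orders sum to 1 (valence 2) → 1 H
  atom 18: O, bond orders sum to 2 (valence 2) → 0 H
  atom 19: aromatic c, 2 neighbours → 1 H
  atom 20: aromatic c, 3 neighbours → 0 H
  atom 21: Br (halogen, monovalent) → 0 H
  atom 22: aromatic c, 3 neighbours → 0 H
  atom 23: C, bond orders sum to 1 (valence 4) → 3 H
Total hydrogens: 10.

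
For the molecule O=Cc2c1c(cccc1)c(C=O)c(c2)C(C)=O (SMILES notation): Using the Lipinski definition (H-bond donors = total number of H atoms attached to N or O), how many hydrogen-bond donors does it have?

0

Donors: find every N or O and count the H atoms it carries.
  atom 1 (O): bond orders sum to 2 → 0 H
  atom 12 (O): bond orders sum to 2 → 0 H
  atom 17 (O): bond orders sum to 2 → 0 H
Lipinski HBD = 0.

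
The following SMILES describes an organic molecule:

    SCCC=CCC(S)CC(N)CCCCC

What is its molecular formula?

Walk through each heavy atom and fill implicit hydrogens from standard valence (C 4, N 3, O 2, S 2, halogen 1):
  atom 1: S, bond orders sum to 1 (valence 2) → 1 H
  atom 2: C, bond orders sum to 2 (valence 4) → 2 H
  atom 3: C, bond orders sum to 2 (valence 4) → 2 H
  atom 4: C, bond orders sum to 3 (valence 4) → 1 H
  atom 5: C, bond orders sum to 3 (valence 4) → 1 H
  atom 6: C, bond orders sum to 2 (valence 4) → 2 H
  atom 7: C, bond orders sum to 3 (valence 4) → 1 H
  atom 8: S, bond orders sum to 1 (valence 2) → 1 H
  atom 9: C, bond orders sum to 2 (valence 4) → 2 H
  atom 10: C, bond orders sum to 3 (valence 4) → 1 H
  atom 11: N, bond orders sum to 1 (valence 3) → 2 H
  atom 12: C, bond orders sum to 2 (valence 4) → 2 H
  atom 13: C, bond orders sum to 2 (valence 4) → 2 H
  atom 14: C, bond orders sum to 2 (valence 4) → 2 H
  atom 15: C, bond orders sum to 2 (valence 4) → 2 H
  atom 16: C, bond orders sum to 1 (valence 4) → 3 H
Totals → C:13, H:27, N:1, S:2.
In Hill order: C13H27NS2.

C13H27NS2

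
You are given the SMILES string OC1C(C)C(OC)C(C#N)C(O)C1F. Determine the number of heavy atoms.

14

Every atom symbol written in the SMILES (organic subset) is one heavy atom; implicit H are not written.
Heavy atoms by element → C:9, F:1, N:1, O:3.
Total: 14.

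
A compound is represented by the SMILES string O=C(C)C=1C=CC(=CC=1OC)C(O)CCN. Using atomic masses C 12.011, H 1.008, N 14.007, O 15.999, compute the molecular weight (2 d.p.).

223.27 g/mol

First, the molecular formula is C12H17NO3 (counting implicit H from valence).
  C: 12 × 12.011 = 144.132
  H: 17 × 1.008 = 17.136
  N: 1 × 14.007 = 14.007
  O: 3 × 15.999 = 47.997
Sum: 12×12.011 + 17×1.008 + 1×14.007 + 3×15.999 = 223.272 → 223.27 g/mol.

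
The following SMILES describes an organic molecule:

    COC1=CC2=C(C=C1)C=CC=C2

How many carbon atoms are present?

11

Count every carbon token in the SMILES (each C, including those in ring-closure positions and inside branches).
Carbon count: 11.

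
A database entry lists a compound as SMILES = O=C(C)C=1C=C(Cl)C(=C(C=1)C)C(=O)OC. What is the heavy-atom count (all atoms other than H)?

Every atom symbol written in the SMILES (organic subset) is one heavy atom; implicit H are not written.
Heavy atoms by element → C:11, Cl:1, O:3.
Total: 15.

15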